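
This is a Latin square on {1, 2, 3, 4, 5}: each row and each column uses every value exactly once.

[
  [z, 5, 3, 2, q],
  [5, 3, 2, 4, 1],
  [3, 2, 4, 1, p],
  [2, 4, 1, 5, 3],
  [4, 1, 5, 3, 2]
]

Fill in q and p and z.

q = 4, p = 5, z = 1

For row 3, column 5: row 3 already has {1, 2, 3, 4}; that leaves 5.
For row 1, column 5: column 5 already has {1, 2, 3, 5}; that leaves 4.
Cell (1,1): row 1 already has {2, 3, 4, 5} → 1.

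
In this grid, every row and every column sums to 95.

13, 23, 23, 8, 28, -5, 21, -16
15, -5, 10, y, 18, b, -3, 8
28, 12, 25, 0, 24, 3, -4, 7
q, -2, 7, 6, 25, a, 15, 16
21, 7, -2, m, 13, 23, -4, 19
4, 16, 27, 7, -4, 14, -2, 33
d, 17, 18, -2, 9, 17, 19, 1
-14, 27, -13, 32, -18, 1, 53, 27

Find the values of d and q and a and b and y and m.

Row 5: 21 + 7 − 2 + 13 + 23 − 4 + 19 = 77, so its missing entry is 95 − 77 = 18.
Row 7: 17 + 18 − 2 + 9 + 17 + 19 + 1 = 79, so its missing entry is 95 − 79 = 16.
Column 1: 13 + 15 + 28 + 21 + 4 + 16 − 14 = 83, so its missing entry is 95 − 83 = 12.
Column 4: 8 + 0 + 6 + 18 + 7 − 2 + 32 = 69, so its missing entry is 95 − 69 = 26.
Row 2: 15 − 5 + 10 + 26 + 18 − 3 + 8 = 69, so its missing entry is 95 − 69 = 26.
Row 4: 12 − 2 + 7 + 6 + 25 + 15 + 16 = 79, so its missing entry is 95 − 79 = 16.

d = 16, q = 12, a = 16, b = 26, y = 26, m = 18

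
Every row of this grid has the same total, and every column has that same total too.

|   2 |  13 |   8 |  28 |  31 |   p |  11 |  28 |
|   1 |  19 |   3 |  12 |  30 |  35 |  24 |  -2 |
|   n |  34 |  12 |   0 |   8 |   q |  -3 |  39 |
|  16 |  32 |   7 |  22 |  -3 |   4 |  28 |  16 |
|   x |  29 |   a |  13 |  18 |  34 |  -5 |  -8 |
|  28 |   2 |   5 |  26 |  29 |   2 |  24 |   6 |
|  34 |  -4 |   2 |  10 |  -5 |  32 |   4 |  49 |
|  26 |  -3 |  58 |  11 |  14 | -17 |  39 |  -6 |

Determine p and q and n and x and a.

Rows 2 and 4 both sum to 122, so that's the common total.
Column 3 has 8 + 3 + 12 + 7 + 5 + 2 + 58 = 95; the blank must be 122 − 95 = 27.
Row 5 has 29 + 27 + 13 + 18 + 34 − 5 − 8 = 108; the blank must be 122 − 108 = 14.
Column 1 has 2 + 1 + 16 + 14 + 28 + 34 + 26 = 121; the blank must be 122 − 121 = 1.
Row 1 has 2 + 13 + 8 + 28 + 31 + 11 + 28 = 121; the blank must be 122 − 121 = 1.
Row 3 has 1 + 34 + 12 + 0 + 8 − 3 + 39 = 91; the blank must be 122 − 91 = 31.

p = 1, q = 31, n = 1, x = 14, a = 27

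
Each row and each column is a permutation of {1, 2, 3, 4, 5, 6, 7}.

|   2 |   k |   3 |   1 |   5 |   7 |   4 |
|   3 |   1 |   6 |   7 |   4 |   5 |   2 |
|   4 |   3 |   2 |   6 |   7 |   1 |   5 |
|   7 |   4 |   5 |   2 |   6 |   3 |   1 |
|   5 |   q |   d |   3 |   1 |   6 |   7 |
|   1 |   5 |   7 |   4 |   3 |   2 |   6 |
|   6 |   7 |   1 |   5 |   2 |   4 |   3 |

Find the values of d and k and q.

Cell (1,2): row 1 already has {1, 2, 3, 4, 5, 7} → 6.
Cell (5,2): column 2 already has {1, 3, 4, 5, 6, 7} → 2.
At (row 5, col 3): row 5 already has {1, 2, 3, 5, 6, 7}, so the value is 4.

d = 4, k = 6, q = 2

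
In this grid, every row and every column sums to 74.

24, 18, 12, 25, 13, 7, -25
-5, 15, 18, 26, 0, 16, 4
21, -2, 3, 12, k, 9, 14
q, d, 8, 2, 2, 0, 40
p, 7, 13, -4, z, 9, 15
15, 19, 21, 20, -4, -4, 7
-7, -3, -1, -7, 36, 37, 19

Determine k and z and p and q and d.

The known cells in row 3 total 57, leaving 74 − 57 = 17 for the blank.
The known cells in column 5 total 64, leaving 74 − 64 = 10 for the blank.
The known cells in row 5 total 50, leaving 74 − 50 = 24 for the blank.
The known cells in column 2 total 54, leaving 74 − 54 = 20 for the blank.
The known cells in row 4 total 72, leaving 74 − 72 = 2 for the blank.

k = 17, z = 10, p = 24, q = 2, d = 20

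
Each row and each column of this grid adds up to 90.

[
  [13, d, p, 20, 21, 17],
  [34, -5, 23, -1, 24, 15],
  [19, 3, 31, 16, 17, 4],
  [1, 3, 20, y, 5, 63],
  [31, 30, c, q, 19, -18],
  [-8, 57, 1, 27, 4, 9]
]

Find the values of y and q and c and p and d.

y = -2, q = 30, c = -2, p = 17, d = 2

The known cells in column 2 total 88, leaving 90 − 88 = 2 for the blank.
The known cells in row 1 total 73, leaving 90 − 73 = 17 for the blank.
The known cells in column 3 total 92, leaving 90 − 92 = -2 for the blank.
The known cells in row 5 total 60, leaving 90 − 60 = 30 for the blank.
The known cells in row 4 total 92, leaving 90 − 92 = -2 for the blank.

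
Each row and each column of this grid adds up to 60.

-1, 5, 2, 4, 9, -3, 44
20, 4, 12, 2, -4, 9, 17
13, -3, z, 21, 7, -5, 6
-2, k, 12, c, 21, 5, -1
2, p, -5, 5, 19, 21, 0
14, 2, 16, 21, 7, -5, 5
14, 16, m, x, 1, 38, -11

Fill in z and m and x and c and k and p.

Row 3: 13 − 3 + 21 + 7 − 5 + 6 = 39, so its missing entry is 60 − 39 = 21.
Column 3: 2 + 12 + 21 + 12 − 5 + 16 = 58, so its missing entry is 60 − 58 = 2.
Row 7: 14 + 16 + 2 + 1 + 38 − 11 = 60, so its missing entry is 60 − 60 = 0.
Column 4: 4 + 2 + 21 + 5 + 21 + 0 = 53, so its missing entry is 60 − 53 = 7.
Row 4: -2 + 12 + 7 + 21 + 5 − 1 = 42, so its missing entry is 60 − 42 = 18.
Row 5: 2 − 5 + 5 + 19 + 21 + 0 = 42, so its missing entry is 60 − 42 = 18.

z = 21, m = 2, x = 0, c = 7, k = 18, p = 18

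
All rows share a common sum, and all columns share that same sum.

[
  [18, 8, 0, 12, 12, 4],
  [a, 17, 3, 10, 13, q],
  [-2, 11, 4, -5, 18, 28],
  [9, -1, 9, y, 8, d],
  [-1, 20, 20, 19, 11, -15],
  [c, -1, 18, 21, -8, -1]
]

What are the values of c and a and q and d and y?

Rows 1 and 3 both sum to 54, so that's the common total.
The known cells in column 4 total 57, leaving 54 − 57 = -3 for the blank.
The known cells in row 6 total 29, leaving 54 − 29 = 25 for the blank.
The known cells in column 1 total 49, leaving 54 − 49 = 5 for the blank.
The known cells in row 2 total 48, leaving 54 − 48 = 6 for the blank.
The known cells in row 4 total 22, leaving 54 − 22 = 32 for the blank.

c = 25, a = 5, q = 6, d = 32, y = -3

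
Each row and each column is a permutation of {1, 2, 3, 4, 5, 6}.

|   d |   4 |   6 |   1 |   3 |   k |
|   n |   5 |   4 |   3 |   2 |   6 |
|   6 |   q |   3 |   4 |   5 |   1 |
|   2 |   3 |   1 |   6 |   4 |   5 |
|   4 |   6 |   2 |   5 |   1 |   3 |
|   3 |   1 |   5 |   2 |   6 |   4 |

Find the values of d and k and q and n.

Cell (2,1): row 2 already has {2, 3, 4, 5, 6} → 1.
Cell (3,2): row 3 already has {1, 3, 4, 5, 6} → 2.
For row 1, column 6: column 6 already has {1, 3, 4, 5, 6}; that leaves 2.
For row 1, column 1: row 1 already has {1, 2, 3, 4, 6}; that leaves 5.

d = 5, k = 2, q = 2, n = 1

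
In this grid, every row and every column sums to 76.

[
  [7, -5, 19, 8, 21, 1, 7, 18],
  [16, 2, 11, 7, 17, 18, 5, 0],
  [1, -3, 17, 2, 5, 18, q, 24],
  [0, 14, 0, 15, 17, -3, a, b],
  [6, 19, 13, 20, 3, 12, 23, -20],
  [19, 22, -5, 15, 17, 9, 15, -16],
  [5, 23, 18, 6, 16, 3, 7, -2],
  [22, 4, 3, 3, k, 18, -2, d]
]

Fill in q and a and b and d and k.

Column 5: 21 + 17 + 5 + 17 + 3 + 17 + 16 = 96, so its missing entry is 76 − 96 = -20.
Row 8: 22 + 4 + 3 + 3 − 20 + 18 − 2 = 28, so its missing entry is 76 − 28 = 48.
Column 8: 18 + 0 + 24 − 20 − 16 − 2 + 48 = 52, so its missing entry is 76 − 52 = 24.
Row 3: 1 − 3 + 17 + 2 + 5 + 18 + 24 = 64, so its missing entry is 76 − 64 = 12.
Row 4: 0 + 14 + 0 + 15 + 17 − 3 + 24 = 67, so its missing entry is 76 − 67 = 9.

q = 12, a = 9, b = 24, d = 48, k = -20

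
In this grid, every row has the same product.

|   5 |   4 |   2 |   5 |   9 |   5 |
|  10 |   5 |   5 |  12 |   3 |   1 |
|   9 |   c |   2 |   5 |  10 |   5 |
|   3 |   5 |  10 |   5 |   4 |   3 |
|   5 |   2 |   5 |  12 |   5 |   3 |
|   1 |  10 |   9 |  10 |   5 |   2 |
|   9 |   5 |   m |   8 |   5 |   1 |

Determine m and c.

Rows 2 and 6 each multiply to 9000, so every row has product 9000.
Row 7: 9×5×8×5×1 = 1800, so the missing entry is 9000 ÷ 1800 = 5.
Row 3: 9×2×5×10×5 = 4500, so the missing entry is 9000 ÷ 4500 = 2.

m = 5, c = 2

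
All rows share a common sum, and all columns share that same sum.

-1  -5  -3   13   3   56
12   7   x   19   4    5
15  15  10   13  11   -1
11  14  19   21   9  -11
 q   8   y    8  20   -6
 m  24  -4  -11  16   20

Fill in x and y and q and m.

Rows 1 and 3 both sum to 63, so that's the common total.
The known cells in row 2 total 47, leaving 63 − 47 = 16 for the blank.
The known cells in row 6 total 45, leaving 63 − 45 = 18 for the blank.
The known cells in column 1 total 55, leaving 63 − 55 = 8 for the blank.
The known cells in row 5 total 38, leaving 63 − 38 = 25 for the blank.

x = 16, y = 25, q = 8, m = 18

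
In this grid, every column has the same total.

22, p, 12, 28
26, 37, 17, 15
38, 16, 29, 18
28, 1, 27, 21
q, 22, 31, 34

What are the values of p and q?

Column 3 sums to 116 and so does column 4; that's the common total.
In column 2 the known cells total 76, leaving 116 − 76 = 40.
In column 1 the known cells total 114, leaving 116 − 114 = 2.

p = 40, q = 2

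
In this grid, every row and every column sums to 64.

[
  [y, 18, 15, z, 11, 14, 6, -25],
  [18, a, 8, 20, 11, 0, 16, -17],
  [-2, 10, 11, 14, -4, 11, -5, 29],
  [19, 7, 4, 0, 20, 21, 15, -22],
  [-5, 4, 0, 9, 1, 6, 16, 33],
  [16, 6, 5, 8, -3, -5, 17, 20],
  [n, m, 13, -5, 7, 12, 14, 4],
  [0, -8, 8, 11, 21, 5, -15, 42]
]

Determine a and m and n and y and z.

a = 8, m = 19, n = 0, y = 18, z = 7

Row 2 has 18 + 8 + 20 + 11 + 0 + 16 − 17 = 56; the blank must be 64 − 56 = 8.
Column 2 has 18 + 8 + 10 + 7 + 4 + 6 − 8 = 45; the blank must be 64 − 45 = 19.
Column 4 has 20 + 14 + 0 + 9 + 8 − 5 + 11 = 57; the blank must be 64 − 57 = 7.
Row 1 has 18 + 15 + 7 + 11 + 14 + 6 − 25 = 46; the blank must be 64 − 46 = 18.
Row 7 has 19 + 13 − 5 + 7 + 12 + 14 + 4 = 64; the blank must be 64 − 64 = 0.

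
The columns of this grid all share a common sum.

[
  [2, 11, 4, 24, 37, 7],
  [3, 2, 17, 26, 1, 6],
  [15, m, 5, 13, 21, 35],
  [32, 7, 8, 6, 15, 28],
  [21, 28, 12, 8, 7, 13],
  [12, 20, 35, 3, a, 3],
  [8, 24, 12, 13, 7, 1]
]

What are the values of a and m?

Column 3 sums to 93 and so does column 4; that's the common total.
In column 5 the known cells total 88, leaving 93 − 88 = 5.
In column 2 the known cells total 92, leaving 93 − 92 = 1.

a = 5, m = 1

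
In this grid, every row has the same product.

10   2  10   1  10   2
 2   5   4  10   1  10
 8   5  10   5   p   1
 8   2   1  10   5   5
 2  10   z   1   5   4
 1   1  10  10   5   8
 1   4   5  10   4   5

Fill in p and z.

Rows 1 and 6 each multiply to 4000, so every row has product 4000.
Row 3: 8×5×10×5×1 = 2000, so the missing entry is 4000 ÷ 2000 = 2.
Row 5: 2×10×1×5×4 = 400, so the missing entry is 4000 ÷ 400 = 10.

p = 2, z = 10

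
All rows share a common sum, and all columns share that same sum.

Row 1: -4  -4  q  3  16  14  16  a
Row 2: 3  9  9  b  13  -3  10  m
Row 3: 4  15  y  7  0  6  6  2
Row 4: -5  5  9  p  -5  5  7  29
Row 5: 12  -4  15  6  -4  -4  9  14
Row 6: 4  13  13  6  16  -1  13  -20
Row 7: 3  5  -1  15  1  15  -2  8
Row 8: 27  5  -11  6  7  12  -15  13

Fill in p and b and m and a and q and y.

Rows 5 and 6 both sum to 44, so that's the common total.
Row 4 has -5 + 5 + 9 − 5 + 5 + 7 + 29 = 45; the blank must be 44 − 45 = -1.
Row 3 has 4 + 15 + 7 + 0 + 6 + 6 + 2 = 40; the blank must be 44 − 40 = 4.
Column 3 has 9 + 4 + 9 + 15 + 13 − 1 − 11 = 38; the blank must be 44 − 38 = 6.
Row 1 has -4 − 4 + 6 + 3 + 16 + 14 + 16 = 47; the blank must be 44 − 47 = -3.
Column 8 has -3 + 2 + 29 + 14 − 20 + 8 + 13 = 43; the blank must be 44 − 43 = 1.
Row 2 has 3 + 9 + 9 + 13 − 3 + 10 + 1 = 42; the blank must be 44 − 42 = 2.

p = -1, b = 2, m = 1, a = -3, q = 6, y = 4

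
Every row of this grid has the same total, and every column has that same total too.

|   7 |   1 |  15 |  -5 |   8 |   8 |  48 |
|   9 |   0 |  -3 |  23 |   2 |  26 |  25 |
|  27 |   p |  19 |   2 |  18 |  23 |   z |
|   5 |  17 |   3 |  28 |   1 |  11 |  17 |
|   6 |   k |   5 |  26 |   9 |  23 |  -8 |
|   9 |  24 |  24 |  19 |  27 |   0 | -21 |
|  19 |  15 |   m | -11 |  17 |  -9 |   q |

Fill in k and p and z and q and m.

k = 21, p = 4, z = -11, q = 32, m = 19

Rows 1 and 2 both sum to 82, so that's the common total.
Column 3: 15 − 3 + 19 + 3 + 5 + 24 = 63, so its missing entry is 82 − 63 = 19.
Row 7: 19 + 15 + 19 − 11 + 17 − 9 = 50, so its missing entry is 82 − 50 = 32.
Column 7: 48 + 25 + 17 − 8 − 21 + 32 = 93, so its missing entry is 82 − 93 = -11.
Row 3: 27 + 19 + 2 + 18 + 23 − 11 = 78, so its missing entry is 82 − 78 = 4.
Row 5: 6 + 5 + 26 + 9 + 23 − 8 = 61, so its missing entry is 82 − 61 = 21.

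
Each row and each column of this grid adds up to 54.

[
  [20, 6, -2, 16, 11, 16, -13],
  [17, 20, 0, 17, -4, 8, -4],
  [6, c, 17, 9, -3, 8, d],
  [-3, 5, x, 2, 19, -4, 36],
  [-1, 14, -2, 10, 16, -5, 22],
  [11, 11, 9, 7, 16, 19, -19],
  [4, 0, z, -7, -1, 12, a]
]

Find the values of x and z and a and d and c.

x = -1, z = 33, a = 13, d = 19, c = -2

Column 2 has 6 + 20 + 5 + 14 + 11 + 0 = 56; the blank must be 54 − 56 = -2.
Row 3 has 6 − 2 + 17 + 9 − 3 + 8 = 35; the blank must be 54 − 35 = 19.
Column 7 has -13 − 4 + 19 + 36 + 22 − 19 = 41; the blank must be 54 − 41 = 13.
Row 7 has 4 + 0 − 7 − 1 + 12 + 13 = 21; the blank must be 54 − 21 = 33.
Row 4 has -3 + 5 + 2 + 19 − 4 + 36 = 55; the blank must be 54 − 55 = -1.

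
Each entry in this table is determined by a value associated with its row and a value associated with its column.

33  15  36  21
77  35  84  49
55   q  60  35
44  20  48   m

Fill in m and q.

Each row is a constant multiple of every other row — this is a multiplication table with the headers hidden.
Row 4 is 48/36 = 4/3 times row 1, so its entry in column 4 is 21 × 4/3 = 28.
Row 3 is 60/36 = 5/3 times row 1, so its entry in column 2 is 15 × 5/3 = 25.

m = 28, q = 25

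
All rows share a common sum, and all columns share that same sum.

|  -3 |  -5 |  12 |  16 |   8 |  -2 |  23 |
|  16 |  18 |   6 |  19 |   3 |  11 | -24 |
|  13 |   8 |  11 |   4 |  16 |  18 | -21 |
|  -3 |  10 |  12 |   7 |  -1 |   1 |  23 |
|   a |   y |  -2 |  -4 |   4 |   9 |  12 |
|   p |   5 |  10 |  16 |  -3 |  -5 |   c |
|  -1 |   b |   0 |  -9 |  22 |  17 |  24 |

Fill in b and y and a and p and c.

b = -4, y = 17, a = 13, p = 14, c = 12

Rows 1 and 2 both sum to 49, so that's the common total.
The known cells in row 7 total 53, leaving 49 − 53 = -4 for the blank.
The known cells in column 7 total 37, leaving 49 − 37 = 12 for the blank.
The known cells in row 6 total 35, leaving 49 − 35 = 14 for the blank.
The known cells in column 1 total 36, leaving 49 − 36 = 13 for the blank.
The known cells in row 5 total 32, leaving 49 − 32 = 17 for the blank.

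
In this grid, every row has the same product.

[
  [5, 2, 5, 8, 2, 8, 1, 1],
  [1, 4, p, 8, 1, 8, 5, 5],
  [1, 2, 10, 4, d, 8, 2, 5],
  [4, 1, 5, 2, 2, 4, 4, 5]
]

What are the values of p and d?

Rows 1 and 4 each multiply to 6400, so every row has product 6400.
Row 2: 1×4×8×1×8×5×5 = 6400, so the missing entry is 6400 ÷ 6400 = 1.
Row 3: 1×2×10×4×8×2×5 = 6400, so the missing entry is 6400 ÷ 6400 = 1.

p = 1, d = 1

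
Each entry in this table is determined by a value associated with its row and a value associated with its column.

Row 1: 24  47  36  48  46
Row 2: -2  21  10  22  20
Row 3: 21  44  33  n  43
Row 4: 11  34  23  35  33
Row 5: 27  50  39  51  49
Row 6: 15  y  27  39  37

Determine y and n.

y = 38, n = 45

The difference between any two rows is the same in every column — this is an addition table with the headers hidden.
Row 6 minus row 1 is 27 − 36 = -9, so its entry in column 2 is 47 + (-9) = 38.
Row 3 minus row 1 is 33 − 36 = -3, so its entry in column 4 is 48 + (-3) = 45.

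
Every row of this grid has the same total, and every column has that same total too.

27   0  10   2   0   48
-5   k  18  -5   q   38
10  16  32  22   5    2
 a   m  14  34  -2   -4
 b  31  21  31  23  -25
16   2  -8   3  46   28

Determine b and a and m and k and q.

Rows 1 and 3 both sum to 87, so that's the common total.
The known cells in row 5 total 81, leaving 87 − 81 = 6 for the blank.
The known cells in column 5 total 72, leaving 87 − 72 = 15 for the blank.
The known cells in row 2 total 61, leaving 87 − 61 = 26 for the blank.
The known cells in column 2 total 75, leaving 87 − 75 = 12 for the blank.
The known cells in row 4 total 54, leaving 87 − 54 = 33 for the blank.

b = 6, a = 33, m = 12, k = 26, q = 15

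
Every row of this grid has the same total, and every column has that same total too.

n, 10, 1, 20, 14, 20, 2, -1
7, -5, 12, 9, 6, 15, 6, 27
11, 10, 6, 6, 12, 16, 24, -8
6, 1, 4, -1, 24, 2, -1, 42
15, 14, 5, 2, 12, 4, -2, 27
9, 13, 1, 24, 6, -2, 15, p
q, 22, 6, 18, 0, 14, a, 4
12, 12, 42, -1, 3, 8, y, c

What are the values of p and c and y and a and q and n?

Rows 2 and 3 both sum to 77, so that's the common total.
Row 1 has 10 + 1 + 20 + 14 + 20 + 2 − 1 = 66; the blank must be 77 − 66 = 11.
Row 6 has 9 + 13 + 1 + 24 + 6 − 2 + 15 = 66; the blank must be 77 − 66 = 11.
Column 8 has -1 + 27 − 8 + 42 + 27 + 11 + 4 = 102; the blank must be 77 − 102 = -25.
Row 8 has 12 + 12 + 42 − 1 + 3 + 8 − 25 = 51; the blank must be 77 − 51 = 26.
Column 1 has 11 + 7 + 11 + 6 + 15 + 9 + 12 = 71; the blank must be 77 − 71 = 6.
Row 7 has 6 + 22 + 6 + 18 + 0 + 14 + 4 = 70; the blank must be 77 − 70 = 7.

p = 11, c = -25, y = 26, a = 7, q = 6, n = 11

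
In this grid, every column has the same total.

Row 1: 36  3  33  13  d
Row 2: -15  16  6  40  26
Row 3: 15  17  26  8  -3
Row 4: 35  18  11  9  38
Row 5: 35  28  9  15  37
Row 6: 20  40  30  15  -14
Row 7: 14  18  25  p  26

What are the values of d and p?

d = 30, p = 40

Columns 1 and 2 both add up to 140, so every column sums to 140.
Column 5: 26 − 3 + 38 + 37 − 14 + 26 = 110, so the missing entry is 140 − 110 = 30.
Column 4: 13 + 40 + 8 + 9 + 15 + 15 = 100, so the missing entry is 140 − 100 = 40.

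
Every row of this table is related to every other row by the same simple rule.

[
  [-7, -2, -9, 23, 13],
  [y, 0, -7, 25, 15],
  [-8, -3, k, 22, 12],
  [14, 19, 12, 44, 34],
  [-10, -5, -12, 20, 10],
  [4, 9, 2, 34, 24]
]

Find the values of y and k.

The difference between any two rows is the same in every column — this is an addition table with the headers hidden.
Row 2 minus row 1 is 15 − 13 = 2, so its entry in column 1 is -7 + 2 = -5.
Row 3 minus row 1 is 12 − 13 = -1, so its entry in column 3 is -9 + (-1) = -10.

y = -5, k = -10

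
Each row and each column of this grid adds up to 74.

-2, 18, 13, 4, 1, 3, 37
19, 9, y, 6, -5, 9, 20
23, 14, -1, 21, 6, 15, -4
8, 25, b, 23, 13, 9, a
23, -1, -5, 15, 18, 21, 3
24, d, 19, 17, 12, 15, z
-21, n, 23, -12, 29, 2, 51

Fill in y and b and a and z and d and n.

Row 2: 19 + 9 + 6 − 5 + 9 + 20 = 58, so its missing entry is 74 − 58 = 16.
Row 7: -21 + 23 − 12 + 29 + 2 + 51 = 72, so its missing entry is 74 − 72 = 2.
Column 2: 18 + 9 + 14 + 25 − 1 + 2 = 67, so its missing entry is 74 − 67 = 7.
Row 6: 24 + 7 + 19 + 17 + 12 + 15 = 94, so its missing entry is 74 − 94 = -20.
Column 7: 37 + 20 − 4 + 3 − 20 + 51 = 87, so its missing entry is 74 − 87 = -13.
Row 4: 8 + 25 + 23 + 13 + 9 − 13 = 65, so its missing entry is 74 − 65 = 9.

y = 16, b = 9, a = -13, z = -20, d = 7, n = 2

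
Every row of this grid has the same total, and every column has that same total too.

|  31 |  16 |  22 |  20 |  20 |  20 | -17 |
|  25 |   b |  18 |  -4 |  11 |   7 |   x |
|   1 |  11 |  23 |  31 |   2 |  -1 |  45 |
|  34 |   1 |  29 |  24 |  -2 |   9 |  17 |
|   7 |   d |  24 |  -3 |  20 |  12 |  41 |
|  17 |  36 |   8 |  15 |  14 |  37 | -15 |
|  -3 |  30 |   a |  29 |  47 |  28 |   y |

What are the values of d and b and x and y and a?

Rows 1 and 3 both sum to 112, so that's the common total.
Column 3: 22 + 18 + 23 + 29 + 24 + 8 = 124, so its missing entry is 112 − 124 = -12.
Row 7: -3 + 30 − 12 + 29 + 47 + 28 = 119, so its missing entry is 112 − 119 = -7.
Column 7: -17 + 45 + 17 + 41 − 15 − 7 = 64, so its missing entry is 112 − 64 = 48.
Row 2: 25 + 18 − 4 + 11 + 7 + 48 = 105, so its missing entry is 112 − 105 = 7.
Row 5: 7 + 24 − 3 + 20 + 12 + 41 = 101, so its missing entry is 112 − 101 = 11.

d = 11, b = 7, x = 48, y = -7, a = -12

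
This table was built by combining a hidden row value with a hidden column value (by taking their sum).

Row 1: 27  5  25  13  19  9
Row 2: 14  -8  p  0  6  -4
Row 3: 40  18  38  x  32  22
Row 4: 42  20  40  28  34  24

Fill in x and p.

x = 26, p = 12

The difference between any two rows is the same in every column — this is an addition table with the headers hidden.
Row 3 minus row 1 is 18 − 5 = 13, so its entry in column 4 is 13 + 13 = 26.
Row 2 minus row 1 is -8 − 5 = -13, so its entry in column 3 is 25 + (-13) = 12.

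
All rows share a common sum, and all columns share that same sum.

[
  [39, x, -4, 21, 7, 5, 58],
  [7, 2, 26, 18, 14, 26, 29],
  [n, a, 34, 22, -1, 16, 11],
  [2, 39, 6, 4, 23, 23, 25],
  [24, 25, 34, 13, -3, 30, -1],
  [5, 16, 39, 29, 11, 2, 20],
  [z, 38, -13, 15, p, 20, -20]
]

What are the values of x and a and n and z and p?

x = -4, a = 6, n = 34, z = 11, p = 71

Rows 2 and 4 both sum to 122, so that's the common total.
Row 1 has 39 − 4 + 21 + 7 + 5 + 58 = 126; the blank must be 122 − 126 = -4.
Column 2 has -4 + 2 + 39 + 25 + 16 + 38 = 116; the blank must be 122 − 116 = 6.
Row 3 has 6 + 34 + 22 − 1 + 16 + 11 = 88; the blank must be 122 − 88 = 34.
Column 5 has 7 + 14 − 1 + 23 − 3 + 11 = 51; the blank must be 122 − 51 = 71.
Row 7 has 38 − 13 + 15 + 71 + 20 − 20 = 111; the blank must be 122 − 111 = 11.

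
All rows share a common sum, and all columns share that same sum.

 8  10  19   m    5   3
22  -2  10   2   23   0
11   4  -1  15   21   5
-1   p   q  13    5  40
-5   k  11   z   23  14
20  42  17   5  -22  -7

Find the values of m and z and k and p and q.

m = 10, z = 10, k = 2, p = -1, q = -1

Rows 2 and 3 both sum to 55, so that's the common total.
Row 1 has 8 + 10 + 19 + 5 + 3 = 45; the blank must be 55 − 45 = 10.
Column 4 has 10 + 2 + 15 + 13 + 5 = 45; the blank must be 55 − 45 = 10.
Column 3 has 19 + 10 − 1 + 11 + 17 = 56; the blank must be 55 − 56 = -1.
Row 4 has -1 − 1 + 13 + 5 + 40 = 56; the blank must be 55 − 56 = -1.
Row 5 has -5 + 11 + 10 + 23 + 14 = 53; the blank must be 55 − 53 = 2.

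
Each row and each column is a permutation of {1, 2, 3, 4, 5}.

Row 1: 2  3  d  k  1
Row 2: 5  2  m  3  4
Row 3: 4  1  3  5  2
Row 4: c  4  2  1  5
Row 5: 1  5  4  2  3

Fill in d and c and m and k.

Cell (2,3): row 2 already has {2, 3, 4, 5} → 1.
For row 1, column 3: column 3 already has {1, 2, 3, 4}; that leaves 5.
Cell (1,4): row 1 already has {1, 2, 3, 5} → 4.
Cell (4,1): row 4 already has {1, 2, 4, 5} → 3.

d = 5, c = 3, m = 1, k = 4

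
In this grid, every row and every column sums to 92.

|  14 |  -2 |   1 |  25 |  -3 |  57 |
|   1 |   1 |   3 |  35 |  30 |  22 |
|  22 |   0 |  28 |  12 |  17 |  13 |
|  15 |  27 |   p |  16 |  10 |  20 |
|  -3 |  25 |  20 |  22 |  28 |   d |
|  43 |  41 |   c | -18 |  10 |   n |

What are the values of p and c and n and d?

Row 5: -3 + 25 + 20 + 22 + 28 = 92, so its missing entry is 92 − 92 = 0.
Row 4: 15 + 27 + 16 + 10 + 20 = 88, so its missing entry is 92 − 88 = 4.
Column 6: 57 + 22 + 13 + 20 + 0 = 112, so its missing entry is 92 − 112 = -20.
Row 6: 43 + 41 − 18 + 10 − 20 = 56, so its missing entry is 92 − 56 = 36.

p = 4, c = 36, n = -20, d = 0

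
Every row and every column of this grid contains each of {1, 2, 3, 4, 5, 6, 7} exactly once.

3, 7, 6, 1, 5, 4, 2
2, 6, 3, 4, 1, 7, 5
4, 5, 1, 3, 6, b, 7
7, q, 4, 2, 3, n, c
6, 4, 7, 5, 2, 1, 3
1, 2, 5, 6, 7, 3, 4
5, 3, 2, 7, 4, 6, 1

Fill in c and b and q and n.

c = 6, b = 2, q = 1, n = 5

Cell (4,2): column 2 already has {2, 3, 4, 5, 6, 7} → 1.
At (row 3, col 6): row 3 already has {1, 3, 4, 5, 6, 7}, so the value is 2.
For row 4, column 6: column 6 already has {1, 2, 3, 4, 6, 7}; that leaves 5.
At (row 4, col 7): row 4 already has {1, 2, 3, 4, 5, 7}, so the value is 6.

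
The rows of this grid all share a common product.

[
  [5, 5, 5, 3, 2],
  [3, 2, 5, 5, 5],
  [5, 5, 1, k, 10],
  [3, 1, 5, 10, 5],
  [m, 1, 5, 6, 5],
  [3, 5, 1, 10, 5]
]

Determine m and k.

m = 5, k = 3

Rows 1 and 4 each multiply to 750, so every row has product 750.
Row 5: 1×5×6×5 = 150, so the missing entry is 750 ÷ 150 = 5.
Row 3: 5×5×1×10 = 250, so the missing entry is 750 ÷ 250 = 3.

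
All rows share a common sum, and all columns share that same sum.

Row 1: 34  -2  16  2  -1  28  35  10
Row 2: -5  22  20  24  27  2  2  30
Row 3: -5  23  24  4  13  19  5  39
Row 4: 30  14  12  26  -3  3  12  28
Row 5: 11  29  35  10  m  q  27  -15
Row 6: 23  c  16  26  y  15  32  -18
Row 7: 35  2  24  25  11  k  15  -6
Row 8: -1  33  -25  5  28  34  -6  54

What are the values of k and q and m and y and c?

Rows 1 and 2 both sum to 122, so that's the common total.
Row 7 has 35 + 2 + 24 + 25 + 11 + 15 − 6 = 106; the blank must be 122 − 106 = 16.
Column 2 has -2 + 22 + 23 + 14 + 29 + 2 + 33 = 121; the blank must be 122 − 121 = 1.
Row 6 has 23 + 1 + 16 + 26 + 15 + 32 − 18 = 95; the blank must be 122 − 95 = 27.
Column 5 has -1 + 27 + 13 − 3 + 27 + 11 + 28 = 102; the blank must be 122 − 102 = 20.
Row 5 has 11 + 29 + 35 + 10 + 20 + 27 − 15 = 117; the blank must be 122 − 117 = 5.

k = 16, q = 5, m = 20, y = 27, c = 1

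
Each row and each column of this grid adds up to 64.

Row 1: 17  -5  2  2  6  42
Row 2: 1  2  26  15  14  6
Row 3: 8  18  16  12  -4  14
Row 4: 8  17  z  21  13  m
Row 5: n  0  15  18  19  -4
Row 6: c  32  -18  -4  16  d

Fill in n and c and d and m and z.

Row 5 has 0 + 15 + 18 + 19 − 4 = 48; the blank must be 64 − 48 = 16.
Column 1 has 17 + 1 + 8 + 8 + 16 = 50; the blank must be 64 − 50 = 14.
Row 6 has 14 + 32 − 18 − 4 + 16 = 40; the blank must be 64 − 40 = 24.
Column 3 has 2 + 26 + 16 + 15 − 18 = 41; the blank must be 64 − 41 = 23.
Row 4 has 8 + 17 + 23 + 21 + 13 = 82; the blank must be 64 − 82 = -18.

n = 16, c = 14, d = 24, m = -18, z = 23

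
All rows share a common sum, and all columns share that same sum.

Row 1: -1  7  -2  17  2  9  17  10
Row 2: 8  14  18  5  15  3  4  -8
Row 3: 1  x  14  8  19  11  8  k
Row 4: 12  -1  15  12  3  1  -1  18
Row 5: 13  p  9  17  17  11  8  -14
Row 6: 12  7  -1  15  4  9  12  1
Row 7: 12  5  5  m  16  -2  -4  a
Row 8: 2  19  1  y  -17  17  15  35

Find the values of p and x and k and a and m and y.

p = -2, x = 10, k = -12, a = 29, m = -2, y = -13

Rows 1 and 2 both sum to 59, so that's the common total.
Row 8: 2 + 19 + 1 − 17 + 17 + 15 + 35 = 72, so its missing entry is 59 − 72 = -13.
Column 4: 17 + 5 + 8 + 12 + 17 + 15 − 13 = 61, so its missing entry is 59 − 61 = -2.
Row 7: 12 + 5 + 5 − 2 + 16 − 2 − 4 = 30, so its missing entry is 59 − 30 = 29.
Column 8: 10 − 8 + 18 − 14 + 1 + 29 + 35 = 71, so its missing entry is 59 − 71 = -12.
Row 3: 1 + 14 + 8 + 19 + 11 + 8 − 12 = 49, so its missing entry is 59 − 49 = 10.
Row 5: 13 + 9 + 17 + 17 + 11 + 8 − 14 = 61, so its missing entry is 59 − 61 = -2.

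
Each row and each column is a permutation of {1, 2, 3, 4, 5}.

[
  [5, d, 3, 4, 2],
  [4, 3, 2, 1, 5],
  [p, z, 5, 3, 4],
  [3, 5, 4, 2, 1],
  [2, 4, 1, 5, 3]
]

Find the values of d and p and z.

d = 1, p = 1, z = 2

For row 1, column 2: row 1 already has {2, 3, 4, 5}; that leaves 1.
For row 3, column 1: column 1 already has {2, 3, 4, 5}; that leaves 1.
At (row 3, col 2): row 3 already has {1, 3, 4, 5}, so the value is 2.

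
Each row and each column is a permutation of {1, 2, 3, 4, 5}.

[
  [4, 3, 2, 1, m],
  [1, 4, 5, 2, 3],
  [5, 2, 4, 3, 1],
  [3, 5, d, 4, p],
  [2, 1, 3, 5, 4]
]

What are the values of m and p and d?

m = 5, p = 2, d = 1

For row 4, column 3: column 3 already has {2, 3, 4, 5}; that leaves 1.
At (row 1, col 5): row 1 already has {1, 2, 3, 4}, so the value is 5.
At (row 4, col 5): row 4 already has {1, 3, 4, 5}, so the value is 2.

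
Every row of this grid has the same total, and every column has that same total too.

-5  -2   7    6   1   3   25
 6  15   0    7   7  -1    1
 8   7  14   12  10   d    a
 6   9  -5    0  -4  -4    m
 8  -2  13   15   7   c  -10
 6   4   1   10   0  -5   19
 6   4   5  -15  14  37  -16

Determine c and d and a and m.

c = 4, d = 1, a = -17, m = 33

Rows 1 and 2 both sum to 35, so that's the common total.
Row 5: 8 − 2 + 13 + 15 + 7 − 10 = 31, so its missing entry is 35 − 31 = 4.
Column 6: 3 − 1 − 4 + 4 − 5 + 37 = 34, so its missing entry is 35 − 34 = 1.
Row 3: 8 + 7 + 14 + 12 + 10 + 1 = 52, so its missing entry is 35 − 52 = -17.
Row 4: 6 + 9 − 5 + 0 − 4 − 4 = 2, so its missing entry is 35 − 2 = 33.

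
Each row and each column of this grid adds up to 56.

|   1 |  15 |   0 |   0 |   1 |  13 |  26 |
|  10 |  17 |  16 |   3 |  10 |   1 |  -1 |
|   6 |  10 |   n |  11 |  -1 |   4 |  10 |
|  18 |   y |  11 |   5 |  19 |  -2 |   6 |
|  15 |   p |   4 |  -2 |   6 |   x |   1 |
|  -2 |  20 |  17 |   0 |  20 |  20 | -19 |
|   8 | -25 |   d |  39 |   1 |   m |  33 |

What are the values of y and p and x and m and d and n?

y = -1, p = 20, x = 12, m = 8, d = -8, n = 16

Row 4: 18 + 11 + 5 + 19 − 2 + 6 = 57, so its missing entry is 56 − 57 = -1.
Row 3: 6 + 10 + 11 − 1 + 4 + 10 = 40, so its missing entry is 56 − 40 = 16.
Column 3: 0 + 16 + 16 + 11 + 4 + 17 = 64, so its missing entry is 56 − 64 = -8.
Row 7: 8 − 25 − 8 + 39 + 1 + 33 = 48, so its missing entry is 56 − 48 = 8.
Column 6: 13 + 1 + 4 − 2 + 20 + 8 = 44, so its missing entry is 56 − 44 = 12.
Row 5: 15 + 4 − 2 + 6 + 12 + 1 = 36, so its missing entry is 56 − 36 = 20.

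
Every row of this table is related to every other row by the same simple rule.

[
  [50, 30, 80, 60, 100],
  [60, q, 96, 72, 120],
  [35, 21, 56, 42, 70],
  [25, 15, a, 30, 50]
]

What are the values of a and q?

a = 40, q = 36

Each row is a constant multiple of every other row — this is a multiplication table with the headers hidden.
Row 4 is 50/100 = 1/2 times row 1, so its entry in column 3 is 80 × 1/2 = 40.
Row 2 is 120/100 = 6/5 times row 1, so its entry in column 2 is 30 × 6/5 = 36.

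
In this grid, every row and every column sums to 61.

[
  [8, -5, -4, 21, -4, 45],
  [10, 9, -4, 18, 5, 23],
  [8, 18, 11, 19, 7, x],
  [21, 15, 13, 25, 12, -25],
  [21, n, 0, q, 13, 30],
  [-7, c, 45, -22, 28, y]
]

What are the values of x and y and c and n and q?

Column 4: 21 + 18 + 19 + 25 − 22 = 61, so its missing entry is 61 − 61 = 0.
Row 3: 8 + 18 + 11 + 19 + 7 = 63, so its missing entry is 61 − 63 = -2.
Column 6: 45 + 23 − 2 − 25 + 30 = 71, so its missing entry is 61 − 71 = -10.
Row 6: -7 + 45 − 22 + 28 − 10 = 34, so its missing entry is 61 − 34 = 27.
Row 5: 21 + 0 + 0 + 13 + 30 = 64, so its missing entry is 61 − 64 = -3.

x = -2, y = -10, c = 27, n = -3, q = 0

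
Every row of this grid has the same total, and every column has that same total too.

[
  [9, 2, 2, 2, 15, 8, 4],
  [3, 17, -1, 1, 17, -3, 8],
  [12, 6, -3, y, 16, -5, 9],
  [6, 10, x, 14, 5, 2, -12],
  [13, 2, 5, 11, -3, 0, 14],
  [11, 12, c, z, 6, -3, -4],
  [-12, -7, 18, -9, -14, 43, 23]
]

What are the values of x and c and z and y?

Rows 1 and 2 both sum to 42, so that's the common total.
Row 4 has 6 + 10 + 14 + 5 + 2 − 12 = 25; the blank must be 42 − 25 = 17.
Row 3 has 12 + 6 − 3 + 16 − 5 + 9 = 35; the blank must be 42 − 35 = 7.
Column 4 has 2 + 1 + 7 + 14 + 11 − 9 = 26; the blank must be 42 − 26 = 16.
Row 6 has 11 + 12 + 16 + 6 − 3 − 4 = 38; the blank must be 42 − 38 = 4.

x = 17, c = 4, z = 16, y = 7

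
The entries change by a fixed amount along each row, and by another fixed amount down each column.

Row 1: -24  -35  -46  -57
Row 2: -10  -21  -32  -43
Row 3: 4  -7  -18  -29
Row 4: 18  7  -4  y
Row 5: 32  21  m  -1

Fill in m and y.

Along each row the entries change by -11 per step; down each column they change by 14.
Row 5: from 32 at column 1, stepping by -11 to column 3 gives 10.
Row 4: from 18 at column 1, stepping by -11 to column 4 gives -15.

m = 10, y = -15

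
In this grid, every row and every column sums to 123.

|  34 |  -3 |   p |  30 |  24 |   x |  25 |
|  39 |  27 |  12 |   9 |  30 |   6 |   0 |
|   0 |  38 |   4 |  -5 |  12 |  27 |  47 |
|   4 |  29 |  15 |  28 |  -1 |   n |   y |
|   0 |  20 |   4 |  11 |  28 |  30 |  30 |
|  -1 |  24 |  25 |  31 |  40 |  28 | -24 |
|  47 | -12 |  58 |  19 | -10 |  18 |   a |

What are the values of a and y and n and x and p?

a = 3, y = 42, n = 6, x = 8, p = 5

Column 3: 12 + 4 + 15 + 4 + 25 + 58 = 118, so its missing entry is 123 − 118 = 5.
Row 1: 34 − 3 + 5 + 30 + 24 + 25 = 115, so its missing entry is 123 − 115 = 8.
Row 7: 47 − 12 + 58 + 19 − 10 + 18 = 120, so its missing entry is 123 − 120 = 3.
Column 7: 25 + 0 + 47 + 30 − 24 + 3 = 81, so its missing entry is 123 − 81 = 42.
Row 4: 4 + 29 + 15 + 28 − 1 + 42 = 117, so its missing entry is 123 − 117 = 6.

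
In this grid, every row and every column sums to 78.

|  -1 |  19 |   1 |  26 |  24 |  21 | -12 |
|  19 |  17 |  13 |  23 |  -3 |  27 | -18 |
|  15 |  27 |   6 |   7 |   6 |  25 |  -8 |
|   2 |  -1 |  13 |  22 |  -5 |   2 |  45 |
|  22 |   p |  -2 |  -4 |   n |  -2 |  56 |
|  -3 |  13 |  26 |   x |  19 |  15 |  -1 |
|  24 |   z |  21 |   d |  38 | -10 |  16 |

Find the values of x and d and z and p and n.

x = 9, d = -5, z = -6, p = 9, n = -1

Column 5 has 24 − 3 + 6 − 5 + 19 + 38 = 79; the blank must be 78 − 79 = -1.
Row 6 has -3 + 13 + 26 + 19 + 15 − 1 = 69; the blank must be 78 − 69 = 9.
Column 4 has 26 + 23 + 7 + 22 − 4 + 9 = 83; the blank must be 78 − 83 = -5.
Row 7 has 24 + 21 − 5 + 38 − 10 + 16 = 84; the blank must be 78 − 84 = -6.
Row 5 has 22 − 2 − 4 − 1 − 2 + 56 = 69; the blank must be 78 − 69 = 9.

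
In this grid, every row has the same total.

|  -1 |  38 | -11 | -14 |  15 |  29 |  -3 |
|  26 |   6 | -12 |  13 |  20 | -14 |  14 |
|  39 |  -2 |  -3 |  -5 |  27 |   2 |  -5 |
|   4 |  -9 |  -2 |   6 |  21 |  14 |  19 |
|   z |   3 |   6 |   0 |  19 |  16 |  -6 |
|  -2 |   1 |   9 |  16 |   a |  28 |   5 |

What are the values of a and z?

The complete rows each total 53.
Row 6 is missing 53 − 57 = -4 (since -2 + 1 + 9 + 16 + 28 + 5 = 57).
Row 5 is missing 53 − 38 = 15 (since 3 + 6 + 0 + 19 + 16 − 6 = 38).

a = -4, z = 15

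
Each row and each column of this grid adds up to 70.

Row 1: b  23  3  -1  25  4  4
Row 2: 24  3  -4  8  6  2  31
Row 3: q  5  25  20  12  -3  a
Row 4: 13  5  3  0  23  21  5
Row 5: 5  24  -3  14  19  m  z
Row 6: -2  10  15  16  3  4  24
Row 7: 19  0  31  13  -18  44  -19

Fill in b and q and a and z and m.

Row 1: 23 + 3 − 1 + 25 + 4 + 4 = 58, so its missing entry is 70 − 58 = 12.
Column 1: 12 + 24 + 13 + 5 − 2 + 19 = 71, so its missing entry is 70 − 71 = -1.
Column 6: 4 + 2 − 3 + 21 + 4 + 44 = 72, so its missing entry is 70 − 72 = -2.
Row 5: 5 + 24 − 3 + 14 + 19 − 2 = 57, so its missing entry is 70 − 57 = 13.
Row 3: -1 + 5 + 25 + 20 + 12 − 3 = 58, so its missing entry is 70 − 58 = 12.

b = 12, q = -1, a = 12, z = 13, m = -2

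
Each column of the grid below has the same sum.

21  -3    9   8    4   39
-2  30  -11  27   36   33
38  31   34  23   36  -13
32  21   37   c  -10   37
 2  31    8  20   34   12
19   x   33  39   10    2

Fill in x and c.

The complete columns each total 110.
Column 2 is missing 110 − 110 = 0 (since -3 + 30 + 31 + 21 + 31 = 110).
Column 4 is missing 110 − 117 = -7 (since 8 + 27 + 23 + 20 + 39 = 117).

x = 0, c = -7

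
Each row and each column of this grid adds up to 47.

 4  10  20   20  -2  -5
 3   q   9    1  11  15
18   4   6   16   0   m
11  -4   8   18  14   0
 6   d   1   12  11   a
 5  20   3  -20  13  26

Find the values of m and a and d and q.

Row 2: 3 + 9 + 1 + 11 + 15 = 39, so its missing entry is 47 − 39 = 8.
Row 3: 18 + 4 + 6 + 16 + 0 = 44, so its missing entry is 47 − 44 = 3.
Column 6: -5 + 15 + 3 + 0 + 26 = 39, so its missing entry is 47 − 39 = 8.
Row 5: 6 + 1 + 12 + 11 + 8 = 38, so its missing entry is 47 − 38 = 9.

m = 3, a = 8, d = 9, q = 8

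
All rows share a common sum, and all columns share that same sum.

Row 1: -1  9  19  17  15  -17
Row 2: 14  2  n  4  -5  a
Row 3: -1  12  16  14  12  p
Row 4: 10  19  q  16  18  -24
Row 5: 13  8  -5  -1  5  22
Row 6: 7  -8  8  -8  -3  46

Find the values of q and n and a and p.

q = 3, n = 1, a = 26, p = -11

Rows 1 and 5 both sum to 42, so that's the common total.
Row 4: 10 + 19 + 16 + 18 − 24 = 39, so its missing entry is 42 − 39 = 3.
Column 3: 19 + 16 + 3 − 5 + 8 = 41, so its missing entry is 42 − 41 = 1.
Row 3: -1 + 12 + 16 + 14 + 12 = 53, so its missing entry is 42 − 53 = -11.
Row 2: 14 + 2 + 1 + 4 − 5 = 16, so its missing entry is 42 − 16 = 26.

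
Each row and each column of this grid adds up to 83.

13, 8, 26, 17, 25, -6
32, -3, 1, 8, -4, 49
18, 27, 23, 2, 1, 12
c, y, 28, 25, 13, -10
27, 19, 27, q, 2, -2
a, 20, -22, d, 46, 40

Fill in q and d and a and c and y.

q = 10, d = 21, a = -22, c = 15, y = 12

Row 5 has 27 + 19 + 27 + 2 − 2 = 73; the blank must be 83 − 73 = 10.
Column 2 has 8 − 3 + 27 + 19 + 20 = 71; the blank must be 83 − 71 = 12.
Row 4 has 12 + 28 + 25 + 13 − 10 = 68; the blank must be 83 − 68 = 15.
Column 1 has 13 + 32 + 18 + 15 + 27 = 105; the blank must be 83 − 105 = -22.
Row 6 has -22 + 20 − 22 + 46 + 40 = 62; the blank must be 83 − 62 = 21.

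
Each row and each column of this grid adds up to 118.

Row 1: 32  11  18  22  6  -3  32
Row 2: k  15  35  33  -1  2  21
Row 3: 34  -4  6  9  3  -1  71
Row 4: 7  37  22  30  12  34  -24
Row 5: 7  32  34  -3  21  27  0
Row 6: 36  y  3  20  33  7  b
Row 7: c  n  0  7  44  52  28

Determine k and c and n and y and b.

k = 13, c = -11, n = -2, y = 29, b = -10

Column 7 has 32 + 21 + 71 − 24 + 0 + 28 = 128; the blank must be 118 − 128 = -10.
Row 6 has 36 + 3 + 20 + 33 + 7 − 10 = 89; the blank must be 118 − 89 = 29.
Column 2 has 11 + 15 − 4 + 37 + 32 + 29 = 120; the blank must be 118 − 120 = -2.
Row 7 has -2 + 0 + 7 + 44 + 52 + 28 = 129; the blank must be 118 − 129 = -11.
Row 2 has 15 + 35 + 33 − 1 + 2 + 21 = 105; the blank must be 118 − 105 = 13.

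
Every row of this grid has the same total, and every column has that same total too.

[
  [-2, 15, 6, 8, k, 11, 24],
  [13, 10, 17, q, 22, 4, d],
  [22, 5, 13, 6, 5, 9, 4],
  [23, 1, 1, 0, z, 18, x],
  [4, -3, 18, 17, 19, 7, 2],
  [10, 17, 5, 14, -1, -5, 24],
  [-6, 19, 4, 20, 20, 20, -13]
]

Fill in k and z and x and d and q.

k = 2, z = -3, x = 24, d = -1, q = -1

Rows 3 and 5 both sum to 64, so that's the common total.
Row 1: -2 + 15 + 6 + 8 + 11 + 24 = 62, so its missing entry is 64 − 62 = 2.
Column 5: 2 + 22 + 5 + 19 − 1 + 20 = 67, so its missing entry is 64 − 67 = -3.
Row 4: 23 + 1 + 1 + 0 − 3 + 18 = 40, so its missing entry is 64 − 40 = 24.
Column 7: 24 + 4 + 24 + 2 + 24 − 13 = 65, so its missing entry is 64 − 65 = -1.
Row 2: 13 + 10 + 17 + 22 + 4 − 1 = 65, so its missing entry is 64 − 65 = -1.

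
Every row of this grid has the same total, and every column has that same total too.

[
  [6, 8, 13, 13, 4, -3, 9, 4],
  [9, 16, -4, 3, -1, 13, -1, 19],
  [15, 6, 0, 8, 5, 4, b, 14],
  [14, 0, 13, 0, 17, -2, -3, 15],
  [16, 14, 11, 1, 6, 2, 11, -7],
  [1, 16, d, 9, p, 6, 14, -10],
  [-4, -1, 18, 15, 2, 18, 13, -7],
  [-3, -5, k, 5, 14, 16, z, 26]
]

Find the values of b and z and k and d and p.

Rows 1 and 2 both sum to 54, so that's the common total.
Column 5 has 4 − 1 + 5 + 17 + 6 + 2 + 14 = 47; the blank must be 54 − 47 = 7.
Row 3 has 15 + 6 + 0 + 8 + 5 + 4 + 14 = 52; the blank must be 54 − 52 = 2.
Column 7 has 9 − 1 + 2 − 3 + 11 + 14 + 13 = 45; the blank must be 54 − 45 = 9.
Row 8 has -3 − 5 + 5 + 14 + 16 + 9 + 26 = 62; the blank must be 54 − 62 = -8.
Row 6 has 1 + 16 + 9 + 7 + 6 + 14 − 10 = 43; the blank must be 54 − 43 = 11.

b = 2, z = 9, k = -8, d = 11, p = 7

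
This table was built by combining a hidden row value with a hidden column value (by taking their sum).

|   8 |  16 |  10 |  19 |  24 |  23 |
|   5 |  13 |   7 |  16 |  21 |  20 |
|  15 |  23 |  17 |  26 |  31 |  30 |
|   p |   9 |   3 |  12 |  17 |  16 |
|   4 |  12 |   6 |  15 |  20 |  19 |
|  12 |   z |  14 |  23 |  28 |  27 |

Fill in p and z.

p = 1, z = 20

The difference between any two rows is the same in every column — this is an addition table with the headers hidden.
Row 4 minus row 1 is 16 − 23 = -7, so its entry in column 1 is 8 + (-7) = 1.
Row 6 minus row 1 is 27 − 23 = 4, so its entry in column 2 is 16 + 4 = 20.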